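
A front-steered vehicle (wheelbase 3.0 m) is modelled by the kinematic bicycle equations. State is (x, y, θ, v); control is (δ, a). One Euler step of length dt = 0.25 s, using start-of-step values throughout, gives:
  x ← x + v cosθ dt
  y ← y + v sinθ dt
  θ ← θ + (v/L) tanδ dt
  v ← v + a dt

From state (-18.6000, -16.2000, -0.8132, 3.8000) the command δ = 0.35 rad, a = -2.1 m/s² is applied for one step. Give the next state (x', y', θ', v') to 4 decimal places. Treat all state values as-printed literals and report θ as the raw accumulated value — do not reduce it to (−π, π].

(-17.9472, -16.8902, -0.6976, 3.2750)

x' = -18.6000 + 3.8000·cos(-0.8132)·0.25 = -17.9472
y' = -16.2000 + 3.8000·sin(-0.8132)·0.25 = -16.8902
θ' = -0.8132 + (3.8000/3.0)·tan(0.35)·0.25 = -0.6976
v' = 3.8000 − 2.1000·0.25 = 3.2750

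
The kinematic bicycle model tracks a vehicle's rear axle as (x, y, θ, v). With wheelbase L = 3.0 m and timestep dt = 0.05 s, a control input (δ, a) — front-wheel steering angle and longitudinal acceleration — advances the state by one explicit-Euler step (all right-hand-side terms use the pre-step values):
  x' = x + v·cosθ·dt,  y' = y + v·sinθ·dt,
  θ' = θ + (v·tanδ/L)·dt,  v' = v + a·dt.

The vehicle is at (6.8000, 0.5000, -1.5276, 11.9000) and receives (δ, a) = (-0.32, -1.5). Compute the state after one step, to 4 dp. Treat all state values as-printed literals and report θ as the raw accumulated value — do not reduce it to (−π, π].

x' = 6.8000 + 11.9000·cos(-1.5276)·0.05 = 6.8257
y' = 0.5000 + 11.9000·sin(-1.5276)·0.05 = -0.0944
θ' = -1.5276 + (11.9000/3.0)·tan(-0.32)·0.05 = -1.5933
v' = 11.9000 − 1.5000·0.05 = 11.8250

(6.8257, -0.0944, -1.5933, 11.8250)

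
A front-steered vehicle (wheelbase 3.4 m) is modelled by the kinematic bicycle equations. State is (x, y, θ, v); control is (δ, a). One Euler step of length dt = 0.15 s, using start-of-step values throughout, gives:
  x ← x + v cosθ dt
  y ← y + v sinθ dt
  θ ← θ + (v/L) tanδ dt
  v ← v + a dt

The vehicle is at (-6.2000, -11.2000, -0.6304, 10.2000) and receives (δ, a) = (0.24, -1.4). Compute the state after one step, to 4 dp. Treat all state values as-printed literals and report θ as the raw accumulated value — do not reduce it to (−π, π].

x' = -6.2000 + 10.2000·cos(-0.6304)·0.15 = -4.9641
y' = -11.2000 + 10.2000·sin(-0.6304)·0.15 = -12.1019
θ' = -0.6304 + (10.2000/3.4)·tan(0.24)·0.15 = -0.5203
v' = 10.2000 − 1.4000·0.15 = 9.9900

(-4.9641, -12.1019, -0.5203, 9.9900)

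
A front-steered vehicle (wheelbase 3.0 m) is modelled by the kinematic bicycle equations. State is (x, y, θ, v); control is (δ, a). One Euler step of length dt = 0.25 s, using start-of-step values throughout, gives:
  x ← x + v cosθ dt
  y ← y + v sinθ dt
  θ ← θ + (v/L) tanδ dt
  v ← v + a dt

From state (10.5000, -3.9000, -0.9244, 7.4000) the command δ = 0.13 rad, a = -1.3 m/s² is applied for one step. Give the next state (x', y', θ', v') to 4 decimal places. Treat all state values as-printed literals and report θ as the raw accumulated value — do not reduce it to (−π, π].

x' = 10.5000 + 7.4000·cos(-0.9244)·0.25 = 11.6143
y' = -3.9000 + 7.4000·sin(-0.9244)·0.25 = -5.3768
θ' = -0.9244 + (7.4000/3.0)·tan(0.13)·0.25 = -0.8438
v' = 7.4000 − 1.3000·0.25 = 7.0750

(11.6143, -5.3768, -0.8438, 7.0750)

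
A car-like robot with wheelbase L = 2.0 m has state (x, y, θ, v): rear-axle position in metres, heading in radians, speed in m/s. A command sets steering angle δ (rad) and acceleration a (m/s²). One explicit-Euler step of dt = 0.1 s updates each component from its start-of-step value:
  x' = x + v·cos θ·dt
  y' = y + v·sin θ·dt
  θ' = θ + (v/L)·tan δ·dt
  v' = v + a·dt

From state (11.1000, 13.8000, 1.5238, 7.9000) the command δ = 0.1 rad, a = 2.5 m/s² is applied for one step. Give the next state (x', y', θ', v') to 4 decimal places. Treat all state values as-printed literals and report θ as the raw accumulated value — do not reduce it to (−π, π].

x' = 11.1000 + 7.9000·cos(1.5238)·0.1 = 11.1371
y' = 13.8000 + 7.9000·sin(1.5238)·0.1 = 14.5891
θ' = 1.5238 + (7.9000/2.0)·tan(0.1)·0.1 = 1.5634
v' = 7.9000 + 2.5000·0.1 = 8.1500

(11.1371, 14.5891, 1.5634, 8.1500)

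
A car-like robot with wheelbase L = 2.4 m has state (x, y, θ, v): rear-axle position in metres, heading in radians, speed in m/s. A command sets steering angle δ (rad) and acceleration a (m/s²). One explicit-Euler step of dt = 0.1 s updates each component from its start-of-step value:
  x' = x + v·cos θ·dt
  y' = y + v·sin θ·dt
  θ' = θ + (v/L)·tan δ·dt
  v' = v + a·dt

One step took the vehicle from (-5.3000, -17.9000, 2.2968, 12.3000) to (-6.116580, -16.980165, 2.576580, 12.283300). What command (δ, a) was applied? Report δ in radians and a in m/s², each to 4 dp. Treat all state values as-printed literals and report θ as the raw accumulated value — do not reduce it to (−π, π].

a = (v'−v)/dt = (-0.016700)/0.1 = -0.1670
Δθ = θ'−θ = 0.279780;  (v·dt/L) = 12.3000·0.1/2.4 = 0.512500
tan δ = Δθ·L/(v·dt) = 0.545912  →  δ = 0.4997

δ = 0.4997, a = -0.1670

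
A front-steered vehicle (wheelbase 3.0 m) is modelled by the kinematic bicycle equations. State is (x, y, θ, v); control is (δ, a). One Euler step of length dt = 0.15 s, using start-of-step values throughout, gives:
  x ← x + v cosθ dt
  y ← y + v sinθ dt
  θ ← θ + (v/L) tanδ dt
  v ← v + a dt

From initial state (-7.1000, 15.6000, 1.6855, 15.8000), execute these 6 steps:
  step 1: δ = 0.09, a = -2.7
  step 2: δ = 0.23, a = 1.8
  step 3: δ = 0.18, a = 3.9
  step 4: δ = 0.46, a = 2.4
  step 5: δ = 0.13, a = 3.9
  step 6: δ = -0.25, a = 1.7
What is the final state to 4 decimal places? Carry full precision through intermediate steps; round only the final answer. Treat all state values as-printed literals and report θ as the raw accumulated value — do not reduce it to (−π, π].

after step 1 (δ=0.09, a=-2.7): (-7.371252, 17.954426, 1.756793, 15.395000)
after step 2 (δ=0.23, a=1.8): (-7.798292, 20.223847, 1.937024, 15.665000)
after step 3 (δ=0.18, a=3.9): (-8.639728, 22.417773, 2.079552, 16.250000)
after step 4 (δ=0.46, a=2.4): (-9.827013, 24.546567, 2.482104, 16.610000)
after step 5 (δ=0.13, a=3.9): (-11.796059, 26.073140, 2.590682, 17.195000)
after step 6 (δ=-0.25, a=1.7): (-13.993704, 27.423284, 2.371151, 17.450000)

(-13.9937, 27.4233, 2.3712, 17.4500)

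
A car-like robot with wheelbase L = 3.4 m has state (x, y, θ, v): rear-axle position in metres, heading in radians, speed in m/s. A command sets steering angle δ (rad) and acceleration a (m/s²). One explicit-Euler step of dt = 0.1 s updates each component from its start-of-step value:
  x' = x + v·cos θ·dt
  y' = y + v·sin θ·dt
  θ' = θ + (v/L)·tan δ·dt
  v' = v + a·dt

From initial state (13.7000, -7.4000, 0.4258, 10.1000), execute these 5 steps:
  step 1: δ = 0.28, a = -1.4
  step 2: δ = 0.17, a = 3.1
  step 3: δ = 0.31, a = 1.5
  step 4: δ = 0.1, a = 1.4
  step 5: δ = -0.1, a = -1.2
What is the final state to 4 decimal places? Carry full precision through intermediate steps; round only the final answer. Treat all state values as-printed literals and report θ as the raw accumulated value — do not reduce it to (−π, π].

after step 1 (δ=0.28, a=-1.4): (14.619816, -6.982820, 0.511221, 9.960000)
after step 2 (δ=0.17, a=3.1): (15.488475, -6.495535, 0.561506, 10.270000)
after step 3 (δ=0.31, a=1.5): (16.357784, -5.948697, 0.658264, 10.420000)
after step 4 (δ=0.1, a=1.4): (17.182064, -5.311259, 0.689013, 10.560000)
after step 5 (δ=-0.1, a=-1.2): (17.997162, -4.639880, 0.657851, 10.440000)

(17.9972, -4.6399, 0.6579, 10.4400)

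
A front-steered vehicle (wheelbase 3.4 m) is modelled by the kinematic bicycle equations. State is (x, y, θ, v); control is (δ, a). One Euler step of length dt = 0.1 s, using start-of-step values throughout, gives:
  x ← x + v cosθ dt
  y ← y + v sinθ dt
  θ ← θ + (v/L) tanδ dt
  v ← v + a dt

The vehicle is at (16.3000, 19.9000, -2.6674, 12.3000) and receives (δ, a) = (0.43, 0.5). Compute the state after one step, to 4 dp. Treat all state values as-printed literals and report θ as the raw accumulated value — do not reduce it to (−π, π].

x' = 16.3000 + 12.3000·cos(-2.6674)·0.1 = 15.2057
y' = 19.9000 + 12.3000·sin(-2.6674)·0.1 = 19.3384
θ' = -2.6674 + (12.3000/3.4)·tan(0.43)·0.1 = -2.5015
v' = 12.3000 + 0.5000·0.1 = 12.3500

(15.2057, 19.3384, -2.5015, 12.3500)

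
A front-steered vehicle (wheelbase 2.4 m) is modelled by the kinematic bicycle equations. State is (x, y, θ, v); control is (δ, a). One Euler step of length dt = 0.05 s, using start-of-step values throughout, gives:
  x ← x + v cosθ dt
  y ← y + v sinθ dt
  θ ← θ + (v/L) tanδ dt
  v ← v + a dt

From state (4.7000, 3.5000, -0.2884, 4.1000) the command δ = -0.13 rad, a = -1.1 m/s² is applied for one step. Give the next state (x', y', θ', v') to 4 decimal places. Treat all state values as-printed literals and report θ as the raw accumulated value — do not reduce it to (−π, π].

(4.8965, 3.4417, -0.2996, 4.0450)

x' = 4.7000 + 4.1000·cos(-0.2884)·0.05 = 4.8965
y' = 3.5000 + 4.1000·sin(-0.2884)·0.05 = 3.4417
θ' = -0.2884 + (4.1000/2.4)·tan(-0.13)·0.05 = -0.2996
v' = 4.1000 − 1.1000·0.05 = 4.0450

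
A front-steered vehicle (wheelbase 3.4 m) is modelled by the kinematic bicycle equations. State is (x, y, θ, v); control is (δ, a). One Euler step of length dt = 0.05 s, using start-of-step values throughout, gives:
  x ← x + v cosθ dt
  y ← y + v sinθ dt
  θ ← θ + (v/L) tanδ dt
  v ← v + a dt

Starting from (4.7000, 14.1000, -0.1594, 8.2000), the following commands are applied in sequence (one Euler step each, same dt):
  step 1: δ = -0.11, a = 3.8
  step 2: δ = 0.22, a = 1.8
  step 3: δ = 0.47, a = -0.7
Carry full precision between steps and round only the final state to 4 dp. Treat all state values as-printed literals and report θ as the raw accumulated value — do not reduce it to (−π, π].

(5.9376, 13.9015, -0.0818, 8.4450)

after step 1 (δ=-0.11, a=3.8): (5.104802, 14.034922, -0.172718, 8.390000)
after step 2 (δ=0.22, a=1.8): (5.518061, 13.962827, -0.145128, 8.480000)
after step 3 (δ=0.47, a=-0.7): (5.937603, 13.901508, -0.081781, 8.445000)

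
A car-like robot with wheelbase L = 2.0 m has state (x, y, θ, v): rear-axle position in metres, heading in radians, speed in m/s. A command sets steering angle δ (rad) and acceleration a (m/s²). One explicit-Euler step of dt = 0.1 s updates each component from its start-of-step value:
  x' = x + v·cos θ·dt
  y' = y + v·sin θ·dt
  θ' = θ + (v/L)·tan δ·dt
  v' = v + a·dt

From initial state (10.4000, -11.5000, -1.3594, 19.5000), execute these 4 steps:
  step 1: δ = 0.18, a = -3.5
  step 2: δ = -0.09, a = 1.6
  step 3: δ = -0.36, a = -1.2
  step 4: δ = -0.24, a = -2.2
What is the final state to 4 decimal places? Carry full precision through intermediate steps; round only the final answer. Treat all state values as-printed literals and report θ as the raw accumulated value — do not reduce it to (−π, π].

(11.9932, -18.9375, -1.8666, 18.9700)

after step 1 (δ=0.18, a=-3.5): (10.809159, -13.406591, -1.181980, 19.150000)
after step 2 (δ=-0.09, a=1.6): (11.535124, -15.178652, -1.268388, 19.310000)
after step 3 (δ=-0.36, a=-1.2): (12.110214, -17.022027, -1.631805, 19.190000)
after step 4 (δ=-0.24, a=-2.2): (11.993211, -18.937457, -1.866611, 18.970000)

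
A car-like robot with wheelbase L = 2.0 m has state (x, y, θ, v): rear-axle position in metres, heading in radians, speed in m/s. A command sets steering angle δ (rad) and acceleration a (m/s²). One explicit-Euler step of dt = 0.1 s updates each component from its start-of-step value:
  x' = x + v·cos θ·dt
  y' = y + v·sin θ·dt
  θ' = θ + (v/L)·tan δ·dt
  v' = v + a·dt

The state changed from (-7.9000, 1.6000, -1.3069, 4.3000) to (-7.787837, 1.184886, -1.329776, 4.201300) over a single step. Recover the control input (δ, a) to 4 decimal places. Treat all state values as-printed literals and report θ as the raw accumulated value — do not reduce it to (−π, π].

δ = -0.1060, a = -0.9870

a = (v'−v)/dt = (-0.098700)/0.1 = -0.9870
Δθ = θ'−θ = -0.022876;  (v·dt/L) = 4.3000·0.1/2.0 = 0.215000
tan δ = Δθ·L/(v·dt) = -0.106400  →  δ = -0.1060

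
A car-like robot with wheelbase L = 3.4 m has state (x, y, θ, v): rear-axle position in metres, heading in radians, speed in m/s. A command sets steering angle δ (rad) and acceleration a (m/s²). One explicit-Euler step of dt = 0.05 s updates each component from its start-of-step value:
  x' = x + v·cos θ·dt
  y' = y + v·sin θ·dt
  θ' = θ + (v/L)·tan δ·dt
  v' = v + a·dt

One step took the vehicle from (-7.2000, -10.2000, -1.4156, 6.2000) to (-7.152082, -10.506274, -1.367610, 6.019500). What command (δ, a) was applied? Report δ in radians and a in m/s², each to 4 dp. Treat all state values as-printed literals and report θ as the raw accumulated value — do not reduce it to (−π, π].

a = (v'−v)/dt = (-0.180500)/0.05 = -3.6100
Δθ = θ'−θ = 0.047990;  (v·dt/L) = 6.2000·0.05/3.4 = 0.091176
tan δ = Δθ·L/(v·dt) = 0.526342  →  δ = 0.4845

δ = 0.4845, a = -3.6100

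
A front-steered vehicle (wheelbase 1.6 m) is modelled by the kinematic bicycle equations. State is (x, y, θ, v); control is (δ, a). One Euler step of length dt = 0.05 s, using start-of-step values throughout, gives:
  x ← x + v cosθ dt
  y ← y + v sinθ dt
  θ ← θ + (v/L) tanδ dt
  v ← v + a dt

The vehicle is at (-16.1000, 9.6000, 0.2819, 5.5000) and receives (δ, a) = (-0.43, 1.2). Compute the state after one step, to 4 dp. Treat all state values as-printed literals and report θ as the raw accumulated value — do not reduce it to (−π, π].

(-15.8359, 9.6765, 0.2031, 5.5600)

x' = -16.1000 + 5.5000·cos(0.2819)·0.05 = -15.8359
y' = 9.6000 + 5.5000·sin(0.2819)·0.05 = 9.6765
θ' = 0.2819 + (5.5000/1.6)·tan(-0.43)·0.05 = 0.2031
v' = 5.5000 + 1.2000·0.05 = 5.5600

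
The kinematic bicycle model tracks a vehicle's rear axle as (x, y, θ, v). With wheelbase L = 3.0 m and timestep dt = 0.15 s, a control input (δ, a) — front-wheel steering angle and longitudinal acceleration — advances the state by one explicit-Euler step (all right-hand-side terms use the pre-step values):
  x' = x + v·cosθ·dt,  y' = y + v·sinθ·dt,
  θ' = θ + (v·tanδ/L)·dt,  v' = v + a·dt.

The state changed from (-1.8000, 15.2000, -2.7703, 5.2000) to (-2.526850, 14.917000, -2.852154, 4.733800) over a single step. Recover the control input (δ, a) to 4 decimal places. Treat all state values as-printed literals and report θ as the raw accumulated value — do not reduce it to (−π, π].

a = (v'−v)/dt = (-0.466200)/0.15 = -3.1080
Δθ = θ'−θ = -0.081854;  (v·dt/L) = 5.2000·0.15/3.0 = 0.260000
tan δ = Δθ·L/(v·dt) = -0.314823  →  δ = -0.3050

δ = -0.3050, a = -3.1080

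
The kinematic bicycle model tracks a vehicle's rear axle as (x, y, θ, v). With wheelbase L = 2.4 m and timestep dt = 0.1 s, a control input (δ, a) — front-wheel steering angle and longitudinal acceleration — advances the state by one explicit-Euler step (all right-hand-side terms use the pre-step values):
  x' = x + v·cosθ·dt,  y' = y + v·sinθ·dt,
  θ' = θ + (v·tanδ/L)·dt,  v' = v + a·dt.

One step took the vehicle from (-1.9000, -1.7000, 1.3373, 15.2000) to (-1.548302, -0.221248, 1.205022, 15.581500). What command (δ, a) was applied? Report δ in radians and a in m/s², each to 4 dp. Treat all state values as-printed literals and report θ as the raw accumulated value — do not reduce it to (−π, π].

a = (v'−v)/dt = (0.381500)/0.1 = 3.8150
Δθ = θ'−θ = -0.132278;  (v·dt/L) = 15.2000·0.1/2.4 = 0.633333
tan δ = Δθ·L/(v·dt) = -0.208860  →  δ = -0.2059

δ = -0.2059, a = 3.8150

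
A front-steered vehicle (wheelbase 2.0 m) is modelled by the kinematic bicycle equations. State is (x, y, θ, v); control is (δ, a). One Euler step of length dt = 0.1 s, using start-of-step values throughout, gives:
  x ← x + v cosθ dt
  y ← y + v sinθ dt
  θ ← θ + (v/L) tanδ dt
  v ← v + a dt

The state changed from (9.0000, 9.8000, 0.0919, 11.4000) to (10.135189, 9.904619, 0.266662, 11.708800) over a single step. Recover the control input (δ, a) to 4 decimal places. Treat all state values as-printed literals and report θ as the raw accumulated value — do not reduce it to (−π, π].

δ = 0.2975, a = 3.0880

a = (v'−v)/dt = (0.308800)/0.1 = 3.0880
Δθ = θ'−θ = 0.174762;  (v·dt/L) = 11.4000·0.1/2.0 = 0.570000
tan δ = Δθ·L/(v·dt) = 0.306600  →  δ = 0.2975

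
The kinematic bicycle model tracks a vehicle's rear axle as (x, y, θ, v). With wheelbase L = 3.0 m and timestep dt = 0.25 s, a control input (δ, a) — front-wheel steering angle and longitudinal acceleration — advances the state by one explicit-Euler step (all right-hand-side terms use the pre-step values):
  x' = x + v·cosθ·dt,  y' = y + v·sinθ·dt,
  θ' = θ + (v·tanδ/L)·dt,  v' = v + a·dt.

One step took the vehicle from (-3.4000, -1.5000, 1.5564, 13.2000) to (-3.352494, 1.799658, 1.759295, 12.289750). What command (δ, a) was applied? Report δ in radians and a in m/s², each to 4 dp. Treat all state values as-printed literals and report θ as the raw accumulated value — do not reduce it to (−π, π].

δ = 0.1824, a = -3.6410

a = (v'−v)/dt = (-0.910250)/0.25 = -3.6410
Δθ = θ'−θ = 0.202895;  (v·dt/L) = 13.2000·0.25/3.0 = 1.100000
tan δ = Δθ·L/(v·dt) = 0.184450  →  δ = 0.1824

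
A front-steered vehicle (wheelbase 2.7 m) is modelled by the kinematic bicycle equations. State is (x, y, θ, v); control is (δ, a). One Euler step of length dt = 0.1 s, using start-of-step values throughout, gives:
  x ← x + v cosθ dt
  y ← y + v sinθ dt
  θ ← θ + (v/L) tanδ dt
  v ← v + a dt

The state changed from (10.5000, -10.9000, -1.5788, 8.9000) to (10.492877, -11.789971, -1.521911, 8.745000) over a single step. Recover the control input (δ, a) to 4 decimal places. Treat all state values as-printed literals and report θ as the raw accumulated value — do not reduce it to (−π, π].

δ = 0.1709, a = -1.5500

a = (v'−v)/dt = (-0.155000)/0.1 = -1.5500
Δθ = θ'−θ = 0.056889;  (v·dt/L) = 8.9000·0.1/2.7 = 0.329630
tan δ = Δθ·L/(v·dt) = 0.172585  →  δ = 0.1709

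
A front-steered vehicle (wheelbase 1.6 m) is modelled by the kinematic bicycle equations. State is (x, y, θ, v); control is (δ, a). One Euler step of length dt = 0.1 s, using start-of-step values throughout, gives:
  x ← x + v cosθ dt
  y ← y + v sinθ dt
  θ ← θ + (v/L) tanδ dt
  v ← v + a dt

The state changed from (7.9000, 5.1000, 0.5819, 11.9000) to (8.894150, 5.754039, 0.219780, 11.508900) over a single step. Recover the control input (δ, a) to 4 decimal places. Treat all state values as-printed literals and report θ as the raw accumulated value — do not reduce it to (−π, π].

a = (v'−v)/dt = (-0.391100)/0.1 = -3.9110
Δθ = θ'−θ = -0.362120;  (v·dt/L) = 11.9000·0.1/1.6 = 0.743750
tan δ = Δθ·L/(v·dt) = -0.486884  →  δ = -0.4531

δ = -0.4531, a = -3.9110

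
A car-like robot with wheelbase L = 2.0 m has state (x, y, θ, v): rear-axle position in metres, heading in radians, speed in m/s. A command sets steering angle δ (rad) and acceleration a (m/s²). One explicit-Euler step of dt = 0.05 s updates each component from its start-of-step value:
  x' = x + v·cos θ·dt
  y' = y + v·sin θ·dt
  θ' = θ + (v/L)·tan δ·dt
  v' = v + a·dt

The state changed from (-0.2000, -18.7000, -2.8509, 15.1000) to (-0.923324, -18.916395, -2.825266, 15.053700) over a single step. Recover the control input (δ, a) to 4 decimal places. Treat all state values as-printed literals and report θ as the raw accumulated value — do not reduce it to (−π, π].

δ = 0.0678, a = -0.9260

a = (v'−v)/dt = (-0.046300)/0.05 = -0.9260
Δθ = θ'−θ = 0.025634;  (v·dt/L) = 15.1000·0.05/2.0 = 0.377500
tan δ = Δθ·L/(v·dt) = 0.067905  →  δ = 0.0678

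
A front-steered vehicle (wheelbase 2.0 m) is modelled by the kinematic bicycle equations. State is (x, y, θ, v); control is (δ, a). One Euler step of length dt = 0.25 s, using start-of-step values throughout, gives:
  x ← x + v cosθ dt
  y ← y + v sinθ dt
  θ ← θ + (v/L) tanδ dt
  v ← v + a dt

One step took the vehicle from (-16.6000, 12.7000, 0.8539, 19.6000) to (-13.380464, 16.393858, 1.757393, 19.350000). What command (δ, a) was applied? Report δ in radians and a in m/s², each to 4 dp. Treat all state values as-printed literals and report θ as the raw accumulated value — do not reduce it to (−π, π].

a = (v'−v)/dt = (-0.250000)/0.25 = -1.0000
Δθ = θ'−θ = 0.903493;  (v·dt/L) = 19.6000·0.25/2.0 = 2.450000
tan δ = Δθ·L/(v·dt) = 0.368773  →  δ = 0.3533

δ = 0.3533, a = -1.0000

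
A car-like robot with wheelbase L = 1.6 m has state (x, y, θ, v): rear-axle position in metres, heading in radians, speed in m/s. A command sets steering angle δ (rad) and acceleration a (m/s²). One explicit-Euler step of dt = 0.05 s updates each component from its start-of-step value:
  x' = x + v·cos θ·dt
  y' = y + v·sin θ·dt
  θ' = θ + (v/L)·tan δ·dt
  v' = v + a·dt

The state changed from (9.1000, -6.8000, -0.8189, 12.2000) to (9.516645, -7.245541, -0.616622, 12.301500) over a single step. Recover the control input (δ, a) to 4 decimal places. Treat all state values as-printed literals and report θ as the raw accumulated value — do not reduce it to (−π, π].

a = (v'−v)/dt = (0.101500)/0.05 = 2.0300
Δθ = θ'−θ = 0.202278;  (v·dt/L) = 12.2000·0.05/1.6 = 0.381250
tan δ = Δθ·L/(v·dt) = 0.530565  →  δ = 0.4878

δ = 0.4878, a = 2.0300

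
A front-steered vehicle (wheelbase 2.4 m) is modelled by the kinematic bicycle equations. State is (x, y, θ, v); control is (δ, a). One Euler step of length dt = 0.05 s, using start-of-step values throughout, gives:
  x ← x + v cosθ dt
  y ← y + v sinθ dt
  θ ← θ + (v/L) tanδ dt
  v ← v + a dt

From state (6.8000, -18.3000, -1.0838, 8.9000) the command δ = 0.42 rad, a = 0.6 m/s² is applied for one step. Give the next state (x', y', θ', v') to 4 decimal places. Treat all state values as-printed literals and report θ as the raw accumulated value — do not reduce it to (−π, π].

x' = 6.8000 + 8.9000·cos(-1.0838)·0.05 = 7.0082
y' = -18.3000 + 8.9000·sin(-1.0838)·0.05 = -18.6933
θ' = -1.0838 + (8.9000/2.4)·tan(0.42)·0.05 = -1.0010
v' = 8.9000 + 0.6000·0.05 = 8.9300

(7.0082, -18.6933, -1.0010, 8.9300)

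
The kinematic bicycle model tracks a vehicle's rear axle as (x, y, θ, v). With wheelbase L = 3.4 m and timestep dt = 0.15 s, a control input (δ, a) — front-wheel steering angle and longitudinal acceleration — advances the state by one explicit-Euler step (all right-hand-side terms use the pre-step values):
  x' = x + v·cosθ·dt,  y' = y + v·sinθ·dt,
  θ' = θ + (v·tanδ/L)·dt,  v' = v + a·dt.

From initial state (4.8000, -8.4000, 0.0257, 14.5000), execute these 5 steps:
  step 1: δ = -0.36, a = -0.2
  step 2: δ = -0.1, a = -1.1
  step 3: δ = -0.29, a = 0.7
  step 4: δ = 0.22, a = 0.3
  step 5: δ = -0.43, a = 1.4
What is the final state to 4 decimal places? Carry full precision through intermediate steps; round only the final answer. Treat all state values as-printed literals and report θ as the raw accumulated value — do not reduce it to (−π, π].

after step 1 (δ=-0.36, a=-0.2): (6.974282, -8.344109, -0.215087, 14.470000)
after step 2 (δ=-0.1, a=-1.1): (9.094769, -8.807364, -0.279139, 14.305000)
after step 3 (δ=-0.29, a=0.7): (11.157463, -9.398578, -0.467468, 14.410000)
after step 4 (δ=0.22, a=0.3): (13.087060, -10.372610, -0.325305, 14.455000)
after step 5 (δ=-0.43, a=1.4): (15.141592, -11.065579, -0.617777, 14.665000)

(15.1416, -11.0656, -0.6178, 14.6650)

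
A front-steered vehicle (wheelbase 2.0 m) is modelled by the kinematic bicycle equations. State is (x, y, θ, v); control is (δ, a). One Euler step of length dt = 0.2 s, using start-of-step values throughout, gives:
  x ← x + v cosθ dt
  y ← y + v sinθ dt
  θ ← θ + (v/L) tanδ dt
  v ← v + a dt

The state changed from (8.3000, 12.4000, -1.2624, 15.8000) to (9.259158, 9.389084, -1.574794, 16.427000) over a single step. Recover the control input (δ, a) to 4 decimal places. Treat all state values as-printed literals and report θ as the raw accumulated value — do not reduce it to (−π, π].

a = (v'−v)/dt = (0.627000)/0.2 = 3.1350
Δθ = θ'−θ = -0.312394;  (v·dt/L) = 15.8000·0.2/2.0 = 1.580000
tan δ = Δθ·L/(v·dt) = -0.197718  →  δ = -0.1952

δ = -0.1952, a = 3.1350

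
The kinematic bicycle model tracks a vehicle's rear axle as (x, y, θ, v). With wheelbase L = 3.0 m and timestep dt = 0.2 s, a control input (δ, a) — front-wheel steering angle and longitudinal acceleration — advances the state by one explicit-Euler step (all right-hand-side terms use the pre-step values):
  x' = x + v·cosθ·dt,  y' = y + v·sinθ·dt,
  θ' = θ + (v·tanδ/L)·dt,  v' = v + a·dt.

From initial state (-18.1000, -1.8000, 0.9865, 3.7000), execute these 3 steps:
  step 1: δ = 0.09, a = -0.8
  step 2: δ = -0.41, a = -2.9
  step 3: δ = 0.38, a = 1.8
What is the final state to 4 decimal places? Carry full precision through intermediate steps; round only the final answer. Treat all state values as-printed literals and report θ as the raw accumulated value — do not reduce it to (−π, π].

(-16.9494, -0.1177, 0.9850, 3.3200)

after step 1 (δ=0.09, a=-0.8): (-17.691807, -1.182766, 1.008760, 3.540000)
after step 2 (δ=-0.41, a=-2.9): (-17.314506, -0.583676, 0.906187, 2.960000)
after step 3 (δ=0.38, a=1.8): (-16.949389, -0.117679, 0.985005, 3.320000)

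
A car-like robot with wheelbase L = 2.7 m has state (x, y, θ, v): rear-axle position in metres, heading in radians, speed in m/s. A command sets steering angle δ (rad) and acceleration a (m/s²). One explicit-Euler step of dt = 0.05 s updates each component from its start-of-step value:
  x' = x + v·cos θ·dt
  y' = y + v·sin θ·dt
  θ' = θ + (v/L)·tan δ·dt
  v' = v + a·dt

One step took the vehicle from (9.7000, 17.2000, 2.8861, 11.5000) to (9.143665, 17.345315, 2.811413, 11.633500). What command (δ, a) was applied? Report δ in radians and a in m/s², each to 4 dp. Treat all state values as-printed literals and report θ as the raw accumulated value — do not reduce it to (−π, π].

δ = -0.3373, a = 2.6700

a = (v'−v)/dt = (0.133500)/0.05 = 2.6700
Δθ = θ'−θ = -0.074687;  (v·dt/L) = 11.5000·0.05/2.7 = 0.212963
tan δ = Δθ·L/(v·dt) = -0.350704  →  δ = -0.3373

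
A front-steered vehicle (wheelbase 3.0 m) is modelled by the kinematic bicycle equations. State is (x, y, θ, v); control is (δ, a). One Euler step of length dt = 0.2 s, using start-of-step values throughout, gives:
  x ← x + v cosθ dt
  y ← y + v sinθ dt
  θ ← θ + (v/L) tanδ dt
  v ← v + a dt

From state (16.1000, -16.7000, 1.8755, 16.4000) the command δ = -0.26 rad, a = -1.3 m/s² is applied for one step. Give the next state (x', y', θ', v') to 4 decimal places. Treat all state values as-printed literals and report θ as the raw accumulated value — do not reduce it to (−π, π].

x' = 16.1000 + 16.4000·cos(1.8755)·0.2 = 15.1160
y' = -16.7000 + 16.4000·sin(1.8755)·0.2 = -13.5711
θ' = 1.8755 + (16.4000/3.0)·tan(-0.26)·0.2 = 1.5846
v' = 16.4000 − 1.3000·0.2 = 16.1400

(15.1160, -13.5711, 1.5846, 16.1400)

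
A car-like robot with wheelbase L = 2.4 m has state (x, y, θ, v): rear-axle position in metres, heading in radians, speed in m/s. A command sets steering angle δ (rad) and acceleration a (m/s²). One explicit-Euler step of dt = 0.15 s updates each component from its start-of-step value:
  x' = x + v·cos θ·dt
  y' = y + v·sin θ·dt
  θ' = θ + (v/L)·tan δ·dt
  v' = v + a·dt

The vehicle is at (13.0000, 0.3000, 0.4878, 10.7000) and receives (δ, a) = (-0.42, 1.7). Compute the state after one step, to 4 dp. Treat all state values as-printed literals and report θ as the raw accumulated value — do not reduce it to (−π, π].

(14.4178, 1.0522, 0.1892, 10.9550)

x' = 13.0000 + 10.7000·cos(0.4878)·0.15 = 14.4178
y' = 0.3000 + 10.7000·sin(0.4878)·0.15 = 1.0522
θ' = 0.4878 + (10.7000/2.4)·tan(-0.42)·0.15 = 0.1892
v' = 10.7000 + 1.7000·0.15 = 10.9550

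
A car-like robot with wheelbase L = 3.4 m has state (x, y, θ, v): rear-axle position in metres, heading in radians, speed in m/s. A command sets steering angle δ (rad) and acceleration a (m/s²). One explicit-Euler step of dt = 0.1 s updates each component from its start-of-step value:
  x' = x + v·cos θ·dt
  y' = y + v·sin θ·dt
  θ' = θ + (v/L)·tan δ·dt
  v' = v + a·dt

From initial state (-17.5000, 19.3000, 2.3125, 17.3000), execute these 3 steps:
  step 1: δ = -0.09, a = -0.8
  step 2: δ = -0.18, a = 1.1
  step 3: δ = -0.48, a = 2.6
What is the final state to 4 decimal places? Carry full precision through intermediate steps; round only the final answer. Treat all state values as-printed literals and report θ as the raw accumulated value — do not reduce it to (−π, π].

after step 1 (δ=-0.09, a=-0.8): (-18.668693, 20.575561, 2.266582, 17.220000)
after step 2 (δ=-0.18, a=1.1): (-19.772475, 21.897283, 2.174420, 17.330000)
after step 3 (δ=-0.48, a=2.6): (-20.756177, 23.324035, 1.909061, 17.590000)

(-20.7562, 23.3240, 1.9091, 17.5900)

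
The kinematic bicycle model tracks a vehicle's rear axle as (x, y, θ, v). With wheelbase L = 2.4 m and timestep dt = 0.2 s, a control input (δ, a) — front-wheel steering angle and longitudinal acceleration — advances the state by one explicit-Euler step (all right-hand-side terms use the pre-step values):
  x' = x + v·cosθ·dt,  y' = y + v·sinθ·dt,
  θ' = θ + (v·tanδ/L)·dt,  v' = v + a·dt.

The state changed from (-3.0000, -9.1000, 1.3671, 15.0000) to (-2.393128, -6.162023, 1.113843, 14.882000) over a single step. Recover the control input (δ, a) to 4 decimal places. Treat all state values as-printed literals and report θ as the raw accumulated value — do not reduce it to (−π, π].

a = (v'−v)/dt = (-0.118000)/0.2 = -0.5900
Δθ = θ'−θ = -0.253257;  (v·dt/L) = 15.0000·0.2/2.4 = 1.250000
tan δ = Δθ·L/(v·dt) = -0.202606  →  δ = -0.1999

δ = -0.1999, a = -0.5900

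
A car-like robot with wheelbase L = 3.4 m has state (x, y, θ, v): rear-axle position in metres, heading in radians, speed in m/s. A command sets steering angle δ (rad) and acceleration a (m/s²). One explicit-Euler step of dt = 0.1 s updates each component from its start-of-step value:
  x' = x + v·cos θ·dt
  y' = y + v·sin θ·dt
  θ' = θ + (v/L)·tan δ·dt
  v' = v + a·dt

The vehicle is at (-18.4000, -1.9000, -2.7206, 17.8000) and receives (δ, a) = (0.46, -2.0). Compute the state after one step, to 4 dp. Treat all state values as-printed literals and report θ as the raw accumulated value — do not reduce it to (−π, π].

(-20.0246, -2.6274, -2.4612, 17.6000)

x' = -18.4000 + 17.8000·cos(-2.7206)·0.1 = -20.0246
y' = -1.9000 + 17.8000·sin(-2.7206)·0.1 = -2.6274
θ' = -2.7206 + (17.8000/3.4)·tan(0.46)·0.1 = -2.4612
v' = 17.8000 − 2.0000·0.1 = 17.6000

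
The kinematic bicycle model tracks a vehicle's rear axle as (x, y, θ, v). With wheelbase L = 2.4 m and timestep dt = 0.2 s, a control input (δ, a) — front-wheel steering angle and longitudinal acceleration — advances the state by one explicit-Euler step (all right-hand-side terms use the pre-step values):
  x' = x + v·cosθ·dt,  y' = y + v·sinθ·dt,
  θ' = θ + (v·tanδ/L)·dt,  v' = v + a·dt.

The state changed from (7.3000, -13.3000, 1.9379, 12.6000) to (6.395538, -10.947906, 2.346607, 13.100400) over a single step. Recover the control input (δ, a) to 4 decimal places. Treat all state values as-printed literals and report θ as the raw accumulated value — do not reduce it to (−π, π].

a = (v'−v)/dt = (0.500400)/0.2 = 2.5020
Δθ = θ'−θ = 0.408707;  (v·dt/L) = 12.6000·0.2/2.4 = 1.050000
tan δ = Δθ·L/(v·dt) = 0.389245  →  δ = 0.3712

δ = 0.3712, a = 2.5020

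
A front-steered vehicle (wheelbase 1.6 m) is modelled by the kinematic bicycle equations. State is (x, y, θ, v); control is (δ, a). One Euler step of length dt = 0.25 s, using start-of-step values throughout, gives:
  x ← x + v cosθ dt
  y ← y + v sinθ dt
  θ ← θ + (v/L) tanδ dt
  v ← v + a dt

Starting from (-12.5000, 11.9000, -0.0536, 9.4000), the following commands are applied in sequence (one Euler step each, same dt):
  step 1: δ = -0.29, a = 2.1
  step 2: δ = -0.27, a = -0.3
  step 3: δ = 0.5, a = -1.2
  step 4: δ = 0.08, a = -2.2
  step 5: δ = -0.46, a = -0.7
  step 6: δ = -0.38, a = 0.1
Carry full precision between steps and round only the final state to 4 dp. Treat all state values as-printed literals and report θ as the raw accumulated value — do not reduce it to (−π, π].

after step 1 (δ=-0.29, a=2.1): (-10.153375, 11.774100, -0.491894, 9.925000)
after step 2 (δ=-0.27, a=-0.3): (-7.966302, 10.602216, -0.921085, 9.850000)
after step 3 (δ=0.5, a=-1.2): (-6.476597, 8.641429, -0.080291, 9.550000)
after step 4 (δ=0.08, a=-2.2): (-4.096788, 8.449939, 0.039339, 9.000000)
after step 5 (δ=-0.46, a=-0.7): (-1.848529, 8.538429, -0.657386, 8.825000)
after step 6 (δ=-0.38, a=0.1): (-0.102079, 7.190301, -1.208139, 8.850000)

(-0.1021, 7.1903, -1.2081, 8.8500)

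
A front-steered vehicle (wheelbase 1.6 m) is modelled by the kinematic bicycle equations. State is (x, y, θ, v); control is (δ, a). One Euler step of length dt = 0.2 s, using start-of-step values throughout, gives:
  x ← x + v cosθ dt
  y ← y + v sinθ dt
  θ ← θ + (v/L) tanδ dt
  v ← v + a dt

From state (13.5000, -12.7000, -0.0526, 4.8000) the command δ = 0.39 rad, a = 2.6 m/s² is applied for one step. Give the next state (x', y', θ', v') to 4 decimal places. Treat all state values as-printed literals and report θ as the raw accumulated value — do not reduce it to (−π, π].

x' = 13.5000 + 4.8000·cos(-0.0526)·0.2 = 14.4587
y' = -12.7000 + 4.8000·sin(-0.0526)·0.2 = -12.7505
θ' = -0.0526 + (4.8000/1.6)·tan(0.39)·0.2 = 0.1940
v' = 4.8000 + 2.6000·0.2 = 5.3200

(14.4587, -12.7505, 0.1940, 5.3200)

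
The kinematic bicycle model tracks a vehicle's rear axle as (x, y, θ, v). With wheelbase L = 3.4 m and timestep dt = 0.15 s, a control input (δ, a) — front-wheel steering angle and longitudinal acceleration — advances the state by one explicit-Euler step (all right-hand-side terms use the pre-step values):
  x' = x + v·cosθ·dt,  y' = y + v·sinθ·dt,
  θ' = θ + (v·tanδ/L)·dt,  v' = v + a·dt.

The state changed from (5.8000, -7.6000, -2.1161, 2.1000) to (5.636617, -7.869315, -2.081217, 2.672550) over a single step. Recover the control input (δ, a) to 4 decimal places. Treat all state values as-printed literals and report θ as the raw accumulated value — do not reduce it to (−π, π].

δ = 0.3601, a = 3.8170

a = (v'−v)/dt = (0.572550)/0.15 = 3.8170
Δθ = θ'−θ = 0.034883;  (v·dt/L) = 2.1000·0.15/3.4 = 0.092647
tan δ = Δθ·L/(v·dt) = 0.376515  →  δ = 0.3601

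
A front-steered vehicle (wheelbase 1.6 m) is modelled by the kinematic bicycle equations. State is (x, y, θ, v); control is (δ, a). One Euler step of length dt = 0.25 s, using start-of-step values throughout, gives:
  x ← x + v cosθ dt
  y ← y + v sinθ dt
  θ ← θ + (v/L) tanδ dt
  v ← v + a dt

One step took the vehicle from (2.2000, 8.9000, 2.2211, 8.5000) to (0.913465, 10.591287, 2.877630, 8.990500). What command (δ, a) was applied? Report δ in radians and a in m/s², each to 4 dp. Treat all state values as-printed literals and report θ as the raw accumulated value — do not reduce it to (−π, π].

δ = 0.4591, a = 1.9620

a = (v'−v)/dt = (0.490500)/0.25 = 1.9620
Δθ = θ'−θ = 0.656530;  (v·dt/L) = 8.5000·0.25/1.6 = 1.328125
tan δ = Δθ·L/(v·dt) = 0.494328  →  δ = 0.4591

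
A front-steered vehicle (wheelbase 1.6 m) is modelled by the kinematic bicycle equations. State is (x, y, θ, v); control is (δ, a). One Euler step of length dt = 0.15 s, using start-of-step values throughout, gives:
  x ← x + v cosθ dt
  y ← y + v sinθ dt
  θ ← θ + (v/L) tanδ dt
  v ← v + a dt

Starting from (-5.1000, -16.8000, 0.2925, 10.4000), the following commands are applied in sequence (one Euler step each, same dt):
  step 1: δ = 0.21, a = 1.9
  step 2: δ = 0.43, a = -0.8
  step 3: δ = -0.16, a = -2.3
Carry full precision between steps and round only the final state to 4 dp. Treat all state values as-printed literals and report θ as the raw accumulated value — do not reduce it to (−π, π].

(-1.2907, -14.2834, 0.7999, 10.2200)

after step 1 (δ=0.21, a=1.9): (-3.606259, -16.350179, 0.500314, 10.685000)
after step 2 (δ=0.43, a=-0.8): (-2.199955, -15.581338, 0.959723, 10.565000)
after step 3 (δ=-0.16, a=-2.3): (-1.290710, -14.283376, 0.799882, 10.220000)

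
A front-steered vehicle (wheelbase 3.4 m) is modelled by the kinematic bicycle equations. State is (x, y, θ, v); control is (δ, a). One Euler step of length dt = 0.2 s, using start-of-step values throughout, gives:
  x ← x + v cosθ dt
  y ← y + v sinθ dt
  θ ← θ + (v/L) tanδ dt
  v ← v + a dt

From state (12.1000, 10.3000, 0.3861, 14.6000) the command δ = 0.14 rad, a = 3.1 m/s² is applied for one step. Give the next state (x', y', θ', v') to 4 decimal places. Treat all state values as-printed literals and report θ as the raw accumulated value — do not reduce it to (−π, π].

(14.8050, 11.3996, 0.5071, 15.2200)

x' = 12.1000 + 14.6000·cos(0.3861)·0.2 = 14.8050
y' = 10.3000 + 14.6000·sin(0.3861)·0.2 = 11.3996
θ' = 0.3861 + (14.6000/3.4)·tan(0.14)·0.2 = 0.5071
v' = 14.6000 + 3.1000·0.2 = 15.2200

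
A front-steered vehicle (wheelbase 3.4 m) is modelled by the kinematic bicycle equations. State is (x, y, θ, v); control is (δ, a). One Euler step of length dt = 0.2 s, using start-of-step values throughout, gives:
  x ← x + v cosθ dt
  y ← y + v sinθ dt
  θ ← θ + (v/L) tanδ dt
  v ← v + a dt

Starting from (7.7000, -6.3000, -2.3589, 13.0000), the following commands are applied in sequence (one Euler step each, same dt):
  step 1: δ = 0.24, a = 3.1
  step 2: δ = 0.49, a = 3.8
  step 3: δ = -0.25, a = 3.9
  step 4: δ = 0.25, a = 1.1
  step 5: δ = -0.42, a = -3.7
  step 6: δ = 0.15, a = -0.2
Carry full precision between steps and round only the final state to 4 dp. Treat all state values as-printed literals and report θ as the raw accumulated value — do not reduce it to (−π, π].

after step 1 (δ=0.24, a=3.1): (5.856555, -8.133497, -2.171764, 13.620000)
after step 2 (δ=0.49, a=3.8): (4.316295, -10.380222, -1.744426, 14.380000)
after step 3 (δ=-0.25, a=3.9): (3.819442, -13.212979, -1.960415, 15.160000)
after step 4 (δ=0.25, a=1.1): (2.667781, -16.017743, -1.732710, 15.380000)
after step 5 (δ=-0.42, a=-3.7): (2.171908, -19.053511, -2.136727, 14.640000)
after step 6 (δ=0.15, a=-0.2): (0.601910, -21.525007, -2.006573, 14.600000)

(0.6019, -21.5250, -2.0066, 14.6000)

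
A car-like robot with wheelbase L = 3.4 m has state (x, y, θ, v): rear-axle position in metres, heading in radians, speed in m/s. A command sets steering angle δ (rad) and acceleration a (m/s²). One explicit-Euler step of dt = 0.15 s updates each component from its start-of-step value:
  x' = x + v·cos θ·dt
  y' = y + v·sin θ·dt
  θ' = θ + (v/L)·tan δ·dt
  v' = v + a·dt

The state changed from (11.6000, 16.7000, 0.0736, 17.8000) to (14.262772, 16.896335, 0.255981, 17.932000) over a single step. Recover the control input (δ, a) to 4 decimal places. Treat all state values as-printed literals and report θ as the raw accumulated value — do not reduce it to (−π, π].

δ = 0.2282, a = 0.8800

a = (v'−v)/dt = (0.132000)/0.15 = 0.8800
Δθ = θ'−θ = 0.182381;  (v·dt/L) = 17.8000·0.15/3.4 = 0.785294
tan δ = Δθ·L/(v·dt) = 0.232245  →  δ = 0.2282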